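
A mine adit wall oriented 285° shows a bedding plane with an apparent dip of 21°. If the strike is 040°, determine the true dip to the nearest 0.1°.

The section is 65° from the strike.
tan δ = tan α / sin β = tan 21° / sin 65° = 0.3839 / 0.9063 = 0.4235
true dip = arctan 0.4235 = 22.95°

23.0°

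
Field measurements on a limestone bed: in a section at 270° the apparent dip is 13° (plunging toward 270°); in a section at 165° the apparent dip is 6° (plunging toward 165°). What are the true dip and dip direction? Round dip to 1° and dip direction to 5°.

Represent each trace as a vector plunging at its apparent dip toward its trend (east-north-up frame): v₁ = (-0.974, -0.000, -0.225), v₂ = (0.257, -0.961, -0.105).
n = v₁ × v₂ = (-0.216, -0.160, 0.936) (taken with n_z > 0).
tan δ = √(n_x²+n_y²)/n_z = 0.269/0.936, so δ = 16.0°.
Dip direction = azimuth of (n_x, n_y) = atan2(-0.216, -0.160) = 234°.

true dip 16°, dip direction 235°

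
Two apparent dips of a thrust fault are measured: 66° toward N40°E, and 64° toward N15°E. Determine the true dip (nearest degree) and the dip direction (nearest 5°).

true dip 66°, dip direction 040°

Represent each trace as a vector plunging at its apparent dip toward its trend (east-north-up frame): v₁ = (0.261, 0.312, -0.914), v₂ = (0.113, 0.423, -0.899).
The plane normal is n = v₁ × v₂ ∝ (0.107, 0.131, 0.075).
True dip = arccos(n_z / |n|) = arccos(0.4067) = 66.0°.
The horizontal component of n points toward azimuth atan2(n_x, n_y) = 39°, the dip direction.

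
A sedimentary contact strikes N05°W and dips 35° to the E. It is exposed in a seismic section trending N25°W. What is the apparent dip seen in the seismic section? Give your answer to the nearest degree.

13°

The section lies 20° from the strike.
tan α = tan 35° × sin 20° = 0.7002 × 0.3420 = 0.2395
apparent dip = arctan 0.2395 = 13.47°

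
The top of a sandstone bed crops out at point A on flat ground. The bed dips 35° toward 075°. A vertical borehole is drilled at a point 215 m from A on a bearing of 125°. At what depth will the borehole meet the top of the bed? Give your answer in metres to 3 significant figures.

96.8 m

The hole lies 50° from the dip direction, so the down-dip offset is 215 × cos 50° = 138.20 m.
Depth = down-dip offset × tan(dip) = 138.20 × tan 35° = 138.20 × 0.7002
Depth = 96.77 m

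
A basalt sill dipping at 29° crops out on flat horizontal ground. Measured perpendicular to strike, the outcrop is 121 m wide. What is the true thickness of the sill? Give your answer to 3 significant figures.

58.7 m

True thickness t = w · sin(dip) = 121 × sin 29°
t = 121 × 0.4848 = 58.662 m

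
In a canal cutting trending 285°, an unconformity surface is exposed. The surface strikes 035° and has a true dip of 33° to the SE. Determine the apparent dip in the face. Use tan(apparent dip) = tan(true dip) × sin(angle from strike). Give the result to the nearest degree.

Angle between strike (035°) and section (285°): β = 70°.
tan α = tan 33° × sin 70° = 0.6494 × 0.9397 = 0.6102
α = arctan(0.6102) = 31.39°

31°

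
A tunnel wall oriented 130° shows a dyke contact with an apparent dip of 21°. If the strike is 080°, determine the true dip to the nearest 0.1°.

The section is 50° from the strike.
tan δ = tan α / sin β = tan 21° / sin 50° = 0.3839 / 0.7660 = 0.5011
δ = arctan(0.5011) = 26.62°

26.6°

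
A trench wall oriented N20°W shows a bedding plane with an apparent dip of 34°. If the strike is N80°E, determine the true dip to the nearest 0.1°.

34.4°

The section is 80° from the strike.
tan(true dip) = tan 34° / sin 80° = 0.6849
δ = arctan(0.6849) = 34.41°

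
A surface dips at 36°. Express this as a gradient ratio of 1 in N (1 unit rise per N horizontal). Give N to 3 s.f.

1 in 1.38

1 : N means tan θ = 1/N, so N = 1/tan 36° = 1/0.7265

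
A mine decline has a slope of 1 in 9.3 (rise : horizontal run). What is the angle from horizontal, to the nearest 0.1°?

tan θ = 1/9.3 = 0.1075
θ = arctan(0.1075) = 6.14°

6.1°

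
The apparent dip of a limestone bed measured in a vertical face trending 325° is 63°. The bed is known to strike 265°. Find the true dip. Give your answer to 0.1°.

β = acute angle between strike 265° and section 325° = 60°.
tan(true dip) = tan 63° / sin 60° = 2.2662
true dip = arctan 2.2662 = 66.19°

66.2°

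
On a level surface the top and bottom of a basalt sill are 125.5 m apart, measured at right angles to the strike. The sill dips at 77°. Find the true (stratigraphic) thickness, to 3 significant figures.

True thickness t = w · sin(dip) = 125.5 × sin 77°
t = 125.5 × 0.9744 = 122.283 m

122 m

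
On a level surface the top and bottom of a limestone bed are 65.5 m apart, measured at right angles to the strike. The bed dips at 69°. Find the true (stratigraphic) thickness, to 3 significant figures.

61.1 m

True thickness t = w · sin(dip) = 65.5 × sin 69°
t = 65.5 × 0.9336 = 61.150 m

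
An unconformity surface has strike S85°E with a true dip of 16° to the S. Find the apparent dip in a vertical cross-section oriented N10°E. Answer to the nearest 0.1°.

The section lies 85° from the strike.
tan α = tan 16° × sin 85° = 0.2867 × 0.9962 = 0.2857
apparent dip = arctan 0.2857 = 15.94°

15.9°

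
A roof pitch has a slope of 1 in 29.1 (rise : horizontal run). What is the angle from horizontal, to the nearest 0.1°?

2.0°

tan θ = 1/29.1 = 0.0344
θ = arctan(0.0344) = 1.97°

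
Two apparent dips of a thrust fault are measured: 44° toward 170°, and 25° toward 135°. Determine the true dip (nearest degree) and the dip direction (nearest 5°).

Each apparent-dip line lies in the plane. As unit vectors (x east, y north, z up), v₁ plunges 44°→170° and v₂ plunges 25°→135°.
Cross product v₁ × v₂ gives the pole to the plane: n ∝ (-0.146, -0.392, 0.374).
Dip δ = arctan(|n_h|/n_z) = arctan(0.419/0.374) = 48.2°.
Dip direction = atan2(-0.146, -0.392) = 200° (azimuth of n's horizontal projection).

true dip 48°, dip direction 200°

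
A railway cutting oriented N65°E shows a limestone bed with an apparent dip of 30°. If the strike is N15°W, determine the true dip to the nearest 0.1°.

30.4°

β = acute angle between strike N15°W and section N65°E = 80°.
tan δ = tan α / sin β = tan 30° / sin 80° = 0.5774 / 0.9848 = 0.5863
true dip = arctan 0.5863 = 30.38°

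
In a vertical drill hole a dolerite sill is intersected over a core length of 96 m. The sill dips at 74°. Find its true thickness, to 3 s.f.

26.5 m

True thickness t = h · cos(dip) = 96 × cos 74°
t = 96 × 0.2756 = 26.461 m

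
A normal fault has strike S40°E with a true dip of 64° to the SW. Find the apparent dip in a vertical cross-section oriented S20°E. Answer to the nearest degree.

Angle between strike (S40°E) and section (S20°E): β = 20°.
tan α = tan 64° × sin 20° = 2.0503 × 0.3420 = 0.7012
apparent dip = arctan 0.7012 = 35.04°

35°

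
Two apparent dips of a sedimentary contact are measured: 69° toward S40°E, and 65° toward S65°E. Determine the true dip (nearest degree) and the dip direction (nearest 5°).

Each apparent-dip line lies in the plane. As unit vectors (x east, y north, z up), v₁ plunges 69°→S40°E and v₂ plunges 65°→S65°E.
Cross product v₁ × v₂ gives the pole to the plane: n ∝ (0.082, -0.149, 0.064).
Dip δ = arctan(|n_h|/n_z) = arctan(0.170/0.064) = 69.4°.
The horizontal component of n points toward azimuth atan2(n_x, n_y) = 151°, the dip direction.

true dip 69°, dip direction 150°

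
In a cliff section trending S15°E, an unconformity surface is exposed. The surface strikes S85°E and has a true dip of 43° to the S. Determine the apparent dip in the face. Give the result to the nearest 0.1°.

Angle between strike (S85°E) and section (S15°E): β = 70°.
tan α = tan 43° × sin 70° = 0.9325 × 0.9397 = 0.8763
apparent dip = arctan 0.8763 = 41.23°

41.2°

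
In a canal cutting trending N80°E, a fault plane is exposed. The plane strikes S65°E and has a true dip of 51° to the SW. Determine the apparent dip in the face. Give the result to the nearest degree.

35°

The strike is S65°E and the section trends N80°E; the acute angle between them is β = 35°.
tan α = tan 51° × sin 35° = 1.2349 × 0.5736 = 0.7083
α = arctan(0.7083) = 35.31°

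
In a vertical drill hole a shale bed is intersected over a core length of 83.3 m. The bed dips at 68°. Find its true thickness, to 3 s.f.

True thickness t = h · cos(dip) = 83.3 × cos 68°
t = 83.3 × 0.3746 = 31.205 m

31.2 m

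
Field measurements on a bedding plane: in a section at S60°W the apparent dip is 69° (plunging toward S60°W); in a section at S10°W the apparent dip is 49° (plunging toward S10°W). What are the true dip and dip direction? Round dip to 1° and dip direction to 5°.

The two traces are lines in the plane: v₁ = (sin 240°·cos 69°, cos 240°·cos 69°, −sin 69°), v₂ = (sin 190°·cos 49°, cos 190°·cos 49°, −sin 49°).
n = v₁ × v₂ = (-0.468, -0.128, 0.180) (taken with n_z > 0).
tan δ = √(n_x²+n_y²)/n_z = 0.485/0.180, so δ = 69.6°.
Dip direction = atan2(-0.468, -0.128) = 255° (azimuth of n's horizontal projection).

true dip 70°, dip direction 255°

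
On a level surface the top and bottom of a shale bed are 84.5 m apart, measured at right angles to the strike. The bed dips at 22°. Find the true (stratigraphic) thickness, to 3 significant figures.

31.7 m

True thickness t = w · sin(dip) = 84.5 × sin 22°
t = 84.5 × 0.3746 = 31.654 m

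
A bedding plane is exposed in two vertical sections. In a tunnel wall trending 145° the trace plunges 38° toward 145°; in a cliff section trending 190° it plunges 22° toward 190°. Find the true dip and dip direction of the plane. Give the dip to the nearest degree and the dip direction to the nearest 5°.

The two traces are lines in the plane: v₁ = (sin 145°·cos 38°, cos 145°·cos 38°, −sin 38°), v₂ = (sin 190°·cos 22°, cos 190°·cos 22°, −sin 22°).
Cross product v₁ × v₂ gives the pole to the plane: n ∝ (0.320, -0.268, 0.517).
Dip δ = arctan(|n_h|/n_z) = arctan(0.418/0.517) = 39.0°.
Dip direction = atan2(0.320, -0.268) = 130° (azimuth of n's horizontal projection).

true dip 39°, dip direction 130°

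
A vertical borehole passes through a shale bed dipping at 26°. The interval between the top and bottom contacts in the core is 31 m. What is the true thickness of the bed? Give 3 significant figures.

27.9 m

True thickness t = h · cos(dip) = 31 × cos 26°
t = 31 × 0.8988 = 27.863 m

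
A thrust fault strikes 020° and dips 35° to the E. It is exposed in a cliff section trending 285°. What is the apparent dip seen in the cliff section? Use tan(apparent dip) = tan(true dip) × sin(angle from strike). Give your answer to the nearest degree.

35°

The strike is 020° and the section trends 285°; the acute angle between them is β = 85°.
tan(apparent dip) = tan 35° · sin 85° = 0.6975
apparent dip = arctan 0.6975 = 34.90°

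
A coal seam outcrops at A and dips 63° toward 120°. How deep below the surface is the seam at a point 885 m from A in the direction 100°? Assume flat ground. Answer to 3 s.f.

1630 m

The hole lies 20° from the dip direction, so the down-dip offset is 885 × cos 20° = 831.63 m.
Depth = down-dip offset × tan(dip) = 831.63 × tan 63° = 831.63 × 1.9626
Depth = 1632.16 m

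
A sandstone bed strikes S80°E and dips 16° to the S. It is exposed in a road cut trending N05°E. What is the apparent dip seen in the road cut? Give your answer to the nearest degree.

The section lies 85° from the strike.
tan α = tan 16° × sin 85° = 0.2867 × 0.9962 = 0.2857
α = arctan(0.2857) = 15.94°

16°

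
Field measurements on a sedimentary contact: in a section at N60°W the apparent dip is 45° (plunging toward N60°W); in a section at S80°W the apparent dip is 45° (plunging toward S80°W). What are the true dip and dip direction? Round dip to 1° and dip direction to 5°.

true dip 47°, dip direction 280°

Represent each trace as a vector plunging at its apparent dip toward its trend (east-north-up frame): v₁ = (-0.612, 0.354, -0.707), v₂ = (-0.696, -0.123, -0.707).
The plane normal is n = v₁ × v₂ ∝ (-0.337, 0.059, 0.321).
True dip = arccos(n_z / |n|) = arccos(0.6848) = 46.8°.
Dip direction = atan2(-0.337, 0.059) = 280° (azimuth of n's horizontal projection).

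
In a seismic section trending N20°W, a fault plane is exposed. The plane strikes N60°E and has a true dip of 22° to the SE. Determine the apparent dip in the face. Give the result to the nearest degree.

The strike is N60°E and the section trends N20°W; the acute angle between them is β = 80°.
tan(apparent dip) = tan 22° · sin 80° = 0.3979
apparent dip = arctan 0.3979 = 21.70°

22°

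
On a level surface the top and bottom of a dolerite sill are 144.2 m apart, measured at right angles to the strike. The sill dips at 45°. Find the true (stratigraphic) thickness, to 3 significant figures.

True thickness t = w · sin(dip) = 144.2 × sin 45°
t = 144.2 × 0.7071 = 101.965 m

102 m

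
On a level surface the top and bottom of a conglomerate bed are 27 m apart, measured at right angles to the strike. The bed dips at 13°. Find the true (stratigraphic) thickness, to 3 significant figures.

6.07 m

True thickness t = w · sin(dip) = 27 × sin 13°
t = 27 × 0.2250 = 6.074 m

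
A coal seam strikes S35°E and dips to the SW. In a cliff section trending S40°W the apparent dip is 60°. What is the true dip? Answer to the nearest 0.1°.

The section is 75° from the strike.
tan δ = tan α / sin β = tan 60° / sin 75° = 1.7321 / 0.9659 = 1.7932
true dip = arctan 1.7932 = 60.85°

60.9°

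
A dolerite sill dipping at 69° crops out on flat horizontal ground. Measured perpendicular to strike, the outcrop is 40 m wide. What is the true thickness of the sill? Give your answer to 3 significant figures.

True thickness t = w · sin(dip) = 40 × sin 69°
t = 40 × 0.9336 = 37.343 m

37.3 m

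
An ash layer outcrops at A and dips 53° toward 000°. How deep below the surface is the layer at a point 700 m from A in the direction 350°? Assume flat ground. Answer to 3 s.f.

The hole lies 10° from the dip direction, so the down-dip offset is 700 × cos 10° = 689.37 m.
Depth = down-dip offset × tan(dip) = 689.37 × tan 53° = 689.37 × 1.3270
Depth = 914.82 m

915 m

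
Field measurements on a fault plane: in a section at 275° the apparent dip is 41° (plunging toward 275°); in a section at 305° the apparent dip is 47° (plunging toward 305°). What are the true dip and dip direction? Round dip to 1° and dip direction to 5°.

Each apparent-dip line lies in the plane. As unit vectors (x east, y north, z up), v₁ plunges 41°→275° and v₂ plunges 47°→305°.
Cross product v₁ × v₂ gives the pole to the plane: n ∝ (-0.209, 0.183, 0.257).
Dip δ = arctan(|n_h|/n_z) = arctan(0.278/0.257) = 47.2°.
The horizontal component of n points toward azimuth atan2(n_x, n_y) = 311°, the dip direction.

true dip 47°, dip direction 310°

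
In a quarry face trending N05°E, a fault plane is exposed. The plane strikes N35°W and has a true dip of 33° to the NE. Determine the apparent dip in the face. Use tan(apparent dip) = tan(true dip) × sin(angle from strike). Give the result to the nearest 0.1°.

22.7°

The section lies 40° from the strike.
tan α = tan 33° × sin 40° = 0.6494 × 0.6428 = 0.4174
apparent dip = arctan 0.4174 = 22.66°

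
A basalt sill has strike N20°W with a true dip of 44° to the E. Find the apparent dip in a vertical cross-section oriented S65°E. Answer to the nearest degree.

The strike is N20°W and the section trends S65°E; the acute angle between them is β = 45°.
tan(apparent dip) = tan 44° · sin 45° = 0.6828
α = arctan(0.6828) = 34.33°

34°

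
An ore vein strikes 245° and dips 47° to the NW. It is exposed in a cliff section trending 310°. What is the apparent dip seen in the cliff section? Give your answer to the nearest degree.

Angle between strike (245°) and section (310°): β = 65°.
tan α = tan 47° × sin 65° = 1.0724 × 0.9063 = 0.9719
apparent dip = arctan 0.9719 = 44.18°

44°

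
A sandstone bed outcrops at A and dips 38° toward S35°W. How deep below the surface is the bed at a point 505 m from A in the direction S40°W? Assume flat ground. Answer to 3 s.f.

393 m

The hole lies 5° from the dip direction, so the down-dip offset is 505 × cos 5° = 503.08 m.
Depth = down-dip offset × tan(dip) = 503.08 × tan 38° = 503.08 × 0.7813
Depth = 393.05 m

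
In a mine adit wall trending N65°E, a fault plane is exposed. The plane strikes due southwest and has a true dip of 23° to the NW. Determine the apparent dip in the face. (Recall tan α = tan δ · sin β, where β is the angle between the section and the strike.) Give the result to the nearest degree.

8°

The section lies 20° from the strike.
tan(apparent dip) = tan 23° · sin 20° = 0.1452
α = arctan(0.1452) = 8.26°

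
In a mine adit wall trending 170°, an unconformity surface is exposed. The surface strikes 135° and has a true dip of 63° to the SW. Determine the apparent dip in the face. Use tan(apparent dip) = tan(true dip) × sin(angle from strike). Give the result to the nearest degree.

The section lies 35° from the strike.
tan(apparent dip) = tan 63° · sin 35° = 1.1257
α = arctan(1.1257) = 48.38°

48°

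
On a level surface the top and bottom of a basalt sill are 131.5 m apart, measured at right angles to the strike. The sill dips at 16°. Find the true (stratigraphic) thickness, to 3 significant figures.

36.2 m

True thickness t = w · sin(dip) = 131.5 × sin 16°
t = 131.5 × 0.2756 = 36.246 m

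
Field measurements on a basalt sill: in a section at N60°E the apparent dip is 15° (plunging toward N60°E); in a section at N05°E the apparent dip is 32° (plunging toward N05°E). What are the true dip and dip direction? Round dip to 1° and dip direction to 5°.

Represent each trace as a vector plunging at its apparent dip toward its trend (east-north-up frame): v₁ = (0.837, 0.483, -0.259), v₂ = (0.074, 0.845, -0.530).
n = v₁ × v₂ = (-0.037, 0.424, 0.671) (taken with n_z > 0).
Dip δ = arctan(|n_h|/n_z) = arctan(0.426/0.671) = 32.4°.
The horizontal component of n points toward azimuth atan2(n_x, n_y) = 355°, the dip direction.

true dip 32°, dip direction 355°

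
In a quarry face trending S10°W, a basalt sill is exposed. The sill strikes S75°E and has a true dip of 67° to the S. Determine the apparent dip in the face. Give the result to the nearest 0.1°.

The section lies 85° from the strike.
tan(apparent dip) = tan 67° · sin 85° = 2.3469
apparent dip = arctan 2.3469 = 66.92°

66.9°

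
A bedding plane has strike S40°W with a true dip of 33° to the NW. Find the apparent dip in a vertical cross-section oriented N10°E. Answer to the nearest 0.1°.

18.0°

The strike is S40°W and the section trends N10°E; the acute angle between them is β = 30°.
tan(apparent dip) = tan 33° · sin 30° = 0.3247
α = arctan(0.3247) = 17.99°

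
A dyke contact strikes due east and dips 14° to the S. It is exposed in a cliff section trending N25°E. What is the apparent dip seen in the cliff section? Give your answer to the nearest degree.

The section lies 65° from the strike.
tan α = tan 14° × sin 65° = 0.2493 × 0.9063 = 0.2260
α = arctan(0.2260) = 12.73°

13°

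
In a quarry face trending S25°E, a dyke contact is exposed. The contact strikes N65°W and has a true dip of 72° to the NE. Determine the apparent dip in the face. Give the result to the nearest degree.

The strike is N65°W and the section trends S25°E; the acute angle between them is β = 40°.
tan α = tan 72° × sin 40° = 3.0777 × 0.6428 = 1.9783
α = arctan(1.9783) = 63.18°

63°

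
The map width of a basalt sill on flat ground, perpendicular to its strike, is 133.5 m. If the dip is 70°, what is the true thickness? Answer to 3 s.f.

True thickness t = w · sin(dip) = 133.5 × sin 70°
t = 133.5 × 0.9397 = 125.449 m

125 m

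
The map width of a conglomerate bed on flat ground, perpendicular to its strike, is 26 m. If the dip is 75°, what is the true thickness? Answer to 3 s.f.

25.1 m

True thickness t = w · sin(dip) = 26 × sin 75°
t = 26 × 0.9659 = 25.114 m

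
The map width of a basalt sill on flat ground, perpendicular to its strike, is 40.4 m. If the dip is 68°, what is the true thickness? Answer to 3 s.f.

True thickness t = w · sin(dip) = 40.4 × sin 68°
t = 40.4 × 0.9272 = 37.458 m

37.5 m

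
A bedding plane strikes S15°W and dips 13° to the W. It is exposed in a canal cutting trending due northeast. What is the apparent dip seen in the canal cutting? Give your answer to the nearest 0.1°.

6.6°

Angle between strike (S15°W) and section (due northeast): β = 30°.
tan(apparent dip) = tan 13° · sin 30° = 0.1154
apparent dip = arctan 0.1154 = 6.58°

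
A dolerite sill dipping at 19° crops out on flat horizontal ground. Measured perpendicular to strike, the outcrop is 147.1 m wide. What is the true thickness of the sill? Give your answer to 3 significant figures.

47.9 m

True thickness t = w · sin(dip) = 147.1 × sin 19°
t = 147.1 × 0.3256 = 47.891 m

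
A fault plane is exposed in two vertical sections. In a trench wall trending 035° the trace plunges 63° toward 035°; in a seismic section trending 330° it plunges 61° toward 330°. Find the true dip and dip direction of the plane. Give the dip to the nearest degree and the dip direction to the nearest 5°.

true dip 66°, dip direction 005°

Represent each trace as a vector plunging at its apparent dip toward its trend (east-north-up frame): v₁ = (0.260, 0.372, -0.891), v₂ = (-0.242, 0.420, -0.875).
Cross product v₁ × v₂ gives the pole to the plane: n ∝ (0.049, 0.444, 0.199).
True dip = arccos(n_z / |n|) = arccos(0.4080) = 65.9°.
Dip direction = azimuth of (n_x, n_y) = atan2(0.049, 0.444) = 6°.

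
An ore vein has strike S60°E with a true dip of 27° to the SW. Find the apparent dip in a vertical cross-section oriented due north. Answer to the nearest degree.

24°

The strike is S60°E and the section trends due north; the acute angle between them is β = 60°.
tan α = tan 27° × sin 60° = 0.5095 × 0.8660 = 0.4413
α = arctan(0.4413) = 23.81°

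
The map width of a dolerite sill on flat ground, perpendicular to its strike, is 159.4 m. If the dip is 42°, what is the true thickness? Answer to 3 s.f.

107 m

True thickness t = w · sin(dip) = 159.4 × sin 42°
t = 159.4 × 0.6691 = 106.659 m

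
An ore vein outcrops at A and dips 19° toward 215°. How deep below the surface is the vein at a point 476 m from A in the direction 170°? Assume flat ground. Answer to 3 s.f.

The hole lies 45° from the dip direction, so the down-dip offset is 476 × cos 45° = 336.58 m.
Depth = down-dip offset × tan(dip) = 336.58 × tan 19° = 336.58 × 0.3443
Depth = 115.89 m

116 m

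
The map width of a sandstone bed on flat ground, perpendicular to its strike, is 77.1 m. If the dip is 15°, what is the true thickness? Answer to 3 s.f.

20.0 m

True thickness t = w · sin(dip) = 77.1 × sin 15°
t = 77.1 × 0.2588 = 19.955 m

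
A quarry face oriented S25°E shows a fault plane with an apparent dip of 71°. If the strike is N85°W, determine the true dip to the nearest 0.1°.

73.4°

β = acute angle between strike N85°W and section S25°E = 60°.
tan(true dip) = tan 71° / sin 60° = 3.3535
true dip = arctan 3.3535 = 73.40°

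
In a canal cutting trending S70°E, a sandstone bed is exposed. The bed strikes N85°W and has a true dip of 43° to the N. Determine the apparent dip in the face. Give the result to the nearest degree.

The strike is N85°W and the section trends S70°E; the acute angle between them is β = 15°.
tan(apparent dip) = tan 43° · sin 15° = 0.2414
apparent dip = arctan 0.2414 = 13.57°

14°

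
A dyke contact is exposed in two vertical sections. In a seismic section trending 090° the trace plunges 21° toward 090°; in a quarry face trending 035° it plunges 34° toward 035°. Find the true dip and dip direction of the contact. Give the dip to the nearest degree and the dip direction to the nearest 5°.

true dip 34°, dip direction 035°

Represent each trace as a vector plunging at its apparent dip toward its trend (east-north-up frame): v₁ = (0.934, 0.000, -0.358), v₂ = (0.476, 0.679, -0.559).
n = v₁ × v₂ = (0.243, 0.352, 0.634) (taken with n_z > 0).
Dip δ = arctan(|n_h|/n_z) = arctan(0.428/0.634) = 34.0°.
Dip direction = azimuth of (n_x, n_y) = atan2(0.243, 0.352) = 35°.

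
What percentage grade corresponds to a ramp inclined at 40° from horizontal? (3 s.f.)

83.9%

grade % = 100 × tan 40° = 100 × 0.8391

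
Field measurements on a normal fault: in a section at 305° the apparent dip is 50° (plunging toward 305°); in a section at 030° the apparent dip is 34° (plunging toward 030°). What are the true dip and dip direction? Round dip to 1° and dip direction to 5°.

true dip 53°, dip direction 330°

The two traces are lines in the plane: v₁ = (sin 305°·cos 50°, cos 305°·cos 50°, −sin 50°), v₂ = (sin 30°·cos 34°, cos 30°·cos 34°, −sin 34°).
n = v₁ × v₂ = (-0.344, 0.612, 0.531) (taken with n_z > 0).
Dip δ = arctan(|n_h|/n_z) = arctan(0.702/0.531) = 52.9°.
The horizontal component of n points toward azimuth atan2(n_x, n_y) = 331°, the dip direction.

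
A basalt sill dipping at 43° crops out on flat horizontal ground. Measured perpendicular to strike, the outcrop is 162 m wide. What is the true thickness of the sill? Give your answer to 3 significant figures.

110 m

True thickness t = w · sin(dip) = 162 × sin 43°
t = 162 × 0.6820 = 110.484 m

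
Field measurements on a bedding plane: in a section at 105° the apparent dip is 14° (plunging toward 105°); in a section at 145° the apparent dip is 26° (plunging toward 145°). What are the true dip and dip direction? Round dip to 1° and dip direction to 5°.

true dip 28°, dip direction 165°

The two traces are lines in the plane: v₁ = (sin 105°·cos 14°, cos 105°·cos 14°, −sin 14°), v₂ = (sin 145°·cos 26°, cos 145°·cos 26°, −sin 26°).
n = v₁ × v₂ = (0.068, -0.286, 0.561) (taken with n_z > 0).
Dip δ = arctan(|n_h|/n_z) = arctan(0.294/0.561) = 27.7°.
Dip direction = azimuth of (n_x, n_y) = atan2(0.068, -0.286) = 167°.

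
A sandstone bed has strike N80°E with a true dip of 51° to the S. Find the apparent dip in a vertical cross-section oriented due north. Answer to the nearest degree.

51°

The section lies 80° from the strike.
tan(apparent dip) = tan 51° · sin 80° = 1.2161
α = arctan(1.2161) = 50.57°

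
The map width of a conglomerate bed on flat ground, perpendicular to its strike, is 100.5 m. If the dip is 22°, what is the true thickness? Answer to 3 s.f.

37.6 m

True thickness t = w · sin(dip) = 100.5 × sin 22°
t = 100.5 × 0.3746 = 37.648 m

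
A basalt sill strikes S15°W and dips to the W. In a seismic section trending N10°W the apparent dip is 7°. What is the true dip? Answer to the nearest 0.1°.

16.2°

β = acute angle between strike S15°W and section N10°W = 25°.
tan(true dip) = tan 7° / sin 25° = 0.2905
true dip = arctan 0.2905 = 16.20°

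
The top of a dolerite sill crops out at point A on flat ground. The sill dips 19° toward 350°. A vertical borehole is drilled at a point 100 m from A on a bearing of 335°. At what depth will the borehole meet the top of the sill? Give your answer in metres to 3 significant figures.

The hole lies 15° from the dip direction, so the down-dip offset is 100 × cos 15° = 96.59 m.
Depth = down-dip offset × tan(dip) = 96.59 × tan 19° = 96.59 × 0.3443
Depth = 33.26 m

33.3 m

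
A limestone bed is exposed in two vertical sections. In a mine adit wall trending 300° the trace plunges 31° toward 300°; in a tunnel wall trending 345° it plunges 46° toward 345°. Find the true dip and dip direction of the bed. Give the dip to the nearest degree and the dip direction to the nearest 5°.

Each apparent-dip line lies in the plane. As unit vectors (x east, y north, z up), v₁ plunges 31°→300° and v₂ plunges 46°→345°.
n = v₁ × v₂ = (-0.037, 0.441, 0.421) (taken with n_z > 0).
tan δ = √(n_x²+n_y²)/n_z = 0.443/0.421, so δ = 46.5°.
The horizontal component of n points toward azimuth atan2(n_x, n_y) = 355°, the dip direction.

true dip 46°, dip direction 355°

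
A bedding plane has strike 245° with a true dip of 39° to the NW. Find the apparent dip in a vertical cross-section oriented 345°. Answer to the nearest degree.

39°

Angle between strike (245°) and section (345°): β = 80°.
tan α = tan 39° × sin 80° = 0.8098 × 0.9848 = 0.7975
α = arctan(0.7975) = 38.57°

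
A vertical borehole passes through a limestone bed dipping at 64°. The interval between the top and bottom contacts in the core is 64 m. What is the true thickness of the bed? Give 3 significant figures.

True thickness t = h · cos(dip) = 64 × cos 64°
t = 64 × 0.4384 = 28.056 m

28.1 m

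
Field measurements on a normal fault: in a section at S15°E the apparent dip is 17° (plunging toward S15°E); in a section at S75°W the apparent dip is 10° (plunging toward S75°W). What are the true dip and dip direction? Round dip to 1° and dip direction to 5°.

The two traces are lines in the plane: v₁ = (sin 165°·cos 17°, cos 165°·cos 17°, −sin 17°), v₂ = (sin 255°·cos 10°, cos 255°·cos 10°, −sin 10°).
n = v₁ × v₂ = (-0.086, -0.321, 0.942) (taken with n_z > 0).
tan δ = √(n_x²+n_y²)/n_z = 0.332/0.942, so δ = 19.4°.
Dip direction = azimuth of (n_x, n_y) = atan2(-0.086, -0.321) = 195°.

true dip 19°, dip direction 195°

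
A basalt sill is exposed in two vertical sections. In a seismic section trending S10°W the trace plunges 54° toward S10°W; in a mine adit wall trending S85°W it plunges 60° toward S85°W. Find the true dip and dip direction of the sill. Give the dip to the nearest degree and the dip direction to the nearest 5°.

true dip 63°, dip direction 235°

The two traces are lines in the plane: v₁ = (sin 190°·cos 54°, cos 190°·cos 54°, −sin 54°), v₂ = (sin 265°·cos 60°, cos 265°·cos 60°, −sin 60°).
Cross product v₁ × v₂ gives the pole to the plane: n ∝ (-0.466, -0.315, 0.284).
True dip = arccos(n_z / |n|) = arccos(0.4507) = 63.2°.
The horizontal component of n points toward azimuth atan2(n_x, n_y) = 236°, the dip direction.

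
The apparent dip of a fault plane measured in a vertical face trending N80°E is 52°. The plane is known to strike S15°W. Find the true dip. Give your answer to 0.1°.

The section is 65° from the strike.
tan(true dip) = tan 52° / sin 65° = 1.4123
true dip = arctan 1.4123 = 54.70°

54.7°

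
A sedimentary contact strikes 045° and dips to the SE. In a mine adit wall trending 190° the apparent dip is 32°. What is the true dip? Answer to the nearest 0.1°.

47.5°

β = acute angle between strike 045° and section 190° = 35°.
tan(true dip) = tan 32° / sin 35° = 1.0894
δ = arctan(1.0894) = 47.45°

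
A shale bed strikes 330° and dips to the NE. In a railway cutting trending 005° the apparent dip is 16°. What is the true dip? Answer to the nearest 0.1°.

β = acute angle between strike 330° and section 005° = 35°.
tan(true dip) = tan 16° / sin 35° = 0.4999
δ = arctan(0.4999) = 26.56°

26.6°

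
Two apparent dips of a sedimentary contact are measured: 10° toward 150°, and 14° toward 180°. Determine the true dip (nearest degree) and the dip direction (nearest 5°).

true dip 15°, dip direction 200°

Represent each trace as a vector plunging at its apparent dip toward its trend (east-north-up frame): v₁ = (0.492, -0.853, -0.174), v₂ = (0.000, -0.970, -0.242).
The plane normal is n = v₁ × v₂ ∝ (-0.038, -0.119, 0.478).
True dip = arccos(n_z / |n|) = arccos(0.9674) = 14.7°.
Dip direction = atan2(-0.038, -0.119) = 198° (azimuth of n's horizontal projection).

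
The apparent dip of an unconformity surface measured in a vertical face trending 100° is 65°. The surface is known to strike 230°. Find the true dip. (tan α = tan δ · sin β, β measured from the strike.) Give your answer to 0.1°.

70.3°

The section is 50° from the strike.
tan δ = tan α / sin β = tan 65° / sin 50° = 2.1445 / 0.7660 = 2.7995
δ = arctan(2.7995) = 70.34°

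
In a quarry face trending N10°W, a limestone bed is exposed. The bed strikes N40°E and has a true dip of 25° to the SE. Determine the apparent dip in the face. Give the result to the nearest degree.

Angle between strike (N40°E) and section (N10°W): β = 50°.
tan α = tan 25° × sin 50° = 0.4663 × 0.7660 = 0.3572
apparent dip = arctan 0.3572 = 19.66°

20°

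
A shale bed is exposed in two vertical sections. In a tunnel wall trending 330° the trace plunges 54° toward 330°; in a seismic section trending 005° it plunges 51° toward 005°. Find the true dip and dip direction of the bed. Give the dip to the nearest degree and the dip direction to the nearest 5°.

true dip 54°, dip direction 340°

Represent each trace as a vector plunging at its apparent dip toward its trend (east-north-up frame): v₁ = (-0.294, 0.509, -0.809), v₂ = (0.055, 0.627, -0.777).
n = v₁ × v₂ = (-0.112, 0.273, 0.212) (taken with n_z > 0).
tan δ = √(n_x²+n_y²)/n_z = 0.295/0.212, so δ = 54.2°.
Dip direction = atan2(-0.112, 0.273) = 338° (azimuth of n's horizontal projection).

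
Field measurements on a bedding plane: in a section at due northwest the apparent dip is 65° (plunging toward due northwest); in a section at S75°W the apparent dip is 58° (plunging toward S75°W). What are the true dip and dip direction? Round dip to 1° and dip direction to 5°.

true dip 66°, dip direction 300°

The two traces are lines in the plane: v₁ = (sin 315°·cos 65°, cos 315°·cos 65°, −sin 65°), v₂ = (sin 255°·cos 58°, cos 255°·cos 58°, −sin 58°).
The plane normal is n = v₁ × v₂ ∝ (-0.378, 0.210, 0.194).
True dip = arccos(n_z / |n|) = arccos(0.4092) = 65.8°.
Dip direction = azimuth of (n_x, n_y) = atan2(-0.378, 0.210) = 299°.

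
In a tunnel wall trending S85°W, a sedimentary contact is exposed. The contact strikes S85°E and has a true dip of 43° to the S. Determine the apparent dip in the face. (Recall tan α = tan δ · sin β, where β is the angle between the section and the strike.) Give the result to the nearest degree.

The strike is S85°E and the section trends S85°W; the acute angle between them is β = 10°.
tan α = tan 43° × sin 10° = 0.9325 × 0.1736 = 0.1619
α = arctan(0.1619) = 9.20°

9°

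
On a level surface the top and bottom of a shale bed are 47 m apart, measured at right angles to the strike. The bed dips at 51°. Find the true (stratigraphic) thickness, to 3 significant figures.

True thickness t = w · sin(dip) = 47 × sin 51°
t = 47 × 0.7771 = 36.526 m

36.5 m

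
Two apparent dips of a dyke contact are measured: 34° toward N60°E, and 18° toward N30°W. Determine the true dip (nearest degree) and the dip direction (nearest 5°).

The two traces are lines in the plane: v₁ = (sin 60°·cos 34°, cos 60°·cos 34°, −sin 34°), v₂ = (sin 330°·cos 18°, cos 330°·cos 18°, −sin 18°).
The plane normal is n = v₁ × v₂ ∝ (0.332, 0.488, 0.788).
tan δ = √(n_x²+n_y²)/n_z = 0.590/0.788, so δ = 36.8°.
Dip direction = atan2(0.332, 0.488) = 34° (azimuth of n's horizontal projection).

true dip 37°, dip direction 035°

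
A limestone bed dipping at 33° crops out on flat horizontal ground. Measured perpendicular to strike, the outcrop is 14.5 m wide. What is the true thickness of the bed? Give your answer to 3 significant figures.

7.90 m

True thickness t = w · sin(dip) = 14.5 × sin 33°
t = 14.5 × 0.5446 = 7.897 m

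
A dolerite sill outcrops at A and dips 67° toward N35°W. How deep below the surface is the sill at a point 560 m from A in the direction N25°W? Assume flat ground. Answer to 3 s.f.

1300 m

The hole lies 10° from the dip direction, so the down-dip offset is 560 × cos 10° = 551.49 m.
Depth = down-dip offset × tan(dip) = 551.49 × tan 67° = 551.49 × 2.3559
Depth = 1299.23 m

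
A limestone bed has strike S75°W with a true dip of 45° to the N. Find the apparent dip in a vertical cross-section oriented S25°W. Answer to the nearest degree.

37°

The strike is S75°W and the section trends S25°W; the acute angle between them is β = 50°.
tan α = tan 45° × sin 50° = 1.0000 × 0.7660 = 0.7660
α = arctan(0.7660) = 37.45°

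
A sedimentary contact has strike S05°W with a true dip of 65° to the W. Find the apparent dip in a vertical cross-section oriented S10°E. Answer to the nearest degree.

The section lies 15° from the strike.
tan(apparent dip) = tan 65° · sin 15° = 0.5550
α = arctan(0.5550) = 29.03°

29°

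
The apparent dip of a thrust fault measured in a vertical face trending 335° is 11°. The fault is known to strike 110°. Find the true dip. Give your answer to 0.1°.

The section is 45° from the strike.
tan δ = tan α / sin β = tan 11° / sin 45° = 0.1944 / 0.7071 = 0.2749
δ = arctan(0.2749) = 15.37°

15.4°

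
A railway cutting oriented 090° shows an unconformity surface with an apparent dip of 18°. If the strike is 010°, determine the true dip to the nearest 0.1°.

18.3°

β = acute angle between strike 010° and section 090° = 80°.
tan δ = tan α / sin β = tan 18° / sin 80° = 0.3249 / 0.9848 = 0.3299
true dip = arctan 0.3299 = 18.26°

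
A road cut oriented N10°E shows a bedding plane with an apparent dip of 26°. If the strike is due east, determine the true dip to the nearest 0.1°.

26.3°

β = acute angle between strike due east and section N10°E = 80°.
tan(true dip) = tan 26° / sin 80° = 0.4953
δ = arctan(0.4953) = 26.35°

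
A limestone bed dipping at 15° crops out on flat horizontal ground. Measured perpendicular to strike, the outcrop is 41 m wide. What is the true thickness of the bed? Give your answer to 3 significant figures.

True thickness t = w · sin(dip) = 41 × sin 15°
t = 41 × 0.2588 = 10.612 m

10.6 m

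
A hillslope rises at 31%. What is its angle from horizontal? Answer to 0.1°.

tan θ = 31/100 = 0.3100
θ = arctan(0.3100) = 17.22°

17.2°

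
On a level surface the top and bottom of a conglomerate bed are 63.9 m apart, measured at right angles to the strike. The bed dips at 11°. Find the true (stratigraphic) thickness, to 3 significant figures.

12.2 m

True thickness t = w · sin(dip) = 63.9 × sin 11°
t = 63.9 × 0.1908 = 12.193 m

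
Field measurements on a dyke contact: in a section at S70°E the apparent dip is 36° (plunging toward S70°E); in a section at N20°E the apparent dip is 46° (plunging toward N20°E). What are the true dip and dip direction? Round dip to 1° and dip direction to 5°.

true dip 52°, dip direction 055°

Represent each trace as a vector plunging at its apparent dip toward its trend (east-north-up frame): v₁ = (0.760, -0.277, -0.588), v₂ = (0.238, 0.653, -0.719).
n = v₁ × v₂ = (0.583, 0.407, 0.562) (taken with n_z > 0).
tan δ = √(n_x²+n_y²)/n_z = 0.711/0.562, so δ = 51.7°.
Dip direction = azimuth of (n_x, n_y) = atan2(0.583, 0.407) = 55°.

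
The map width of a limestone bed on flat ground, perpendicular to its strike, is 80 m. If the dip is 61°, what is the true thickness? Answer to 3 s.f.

70.0 m

True thickness t = w · sin(dip) = 80 × sin 61°
t = 80 × 0.8746 = 69.970 m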